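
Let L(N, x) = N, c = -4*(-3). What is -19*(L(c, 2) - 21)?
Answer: 171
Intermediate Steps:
c = 12
-19*(L(c, 2) - 21) = -19*(12 - 21) = -19*(-9) = 171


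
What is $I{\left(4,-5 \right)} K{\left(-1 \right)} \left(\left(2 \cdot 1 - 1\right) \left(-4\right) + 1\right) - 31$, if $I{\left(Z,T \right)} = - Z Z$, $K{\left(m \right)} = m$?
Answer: $-79$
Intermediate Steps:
$I{\left(Z,T \right)} = - Z^{2}$
$I{\left(4,-5 \right)} K{\left(-1 \right)} \left(\left(2 \cdot 1 - 1\right) \left(-4\right) + 1\right) - 31 = - 4^{2} \left(-1\right) \left(\left(2 \cdot 1 - 1\right) \left(-4\right) + 1\right) - 31 = \left(-1\right) 16 \left(-1\right) \left(\left(2 - 1\right) \left(-4\right) + 1\right) - 31 = \left(-16\right) \left(-1\right) \left(1 \left(-4\right) + 1\right) - 31 = 16 \left(-4 + 1\right) - 31 = 16 \left(-3\right) - 31 = -48 - 31 = -79$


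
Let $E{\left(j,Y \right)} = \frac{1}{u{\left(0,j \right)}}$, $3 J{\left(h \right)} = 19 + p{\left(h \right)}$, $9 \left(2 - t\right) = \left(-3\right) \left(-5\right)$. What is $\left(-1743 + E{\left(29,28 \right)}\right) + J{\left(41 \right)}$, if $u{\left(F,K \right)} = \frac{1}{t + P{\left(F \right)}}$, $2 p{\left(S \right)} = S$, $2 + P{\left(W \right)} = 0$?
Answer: $- \frac{3463}{2} \approx -1731.5$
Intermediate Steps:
$P{\left(W \right)} = -2$ ($P{\left(W \right)} = -2 + 0 = -2$)
$t = \frac{1}{3}$ ($t = 2 - \frac{\left(-3\right) \left(-5\right)}{9} = 2 - \frac{5}{3} = \frac{1}{3} \approx 0.33333$)
$p{\left(S \right)} = \frac{S}{2}$
$u{\left(F,K \right)} = - \frac{3}{5}$ ($u{\left(F,K \right)} = \frac{1}{\frac{1}{3} - 2} = \frac{1}{- \frac{5}{3}} = - \frac{3}{5}$)
$J{\left(h \right)} = \frac{19}{3} + \frac{h}{6}$ ($J{\left(h \right)} = \frac{19 + \frac{h}{2}}{3} = \frac{19}{3} + \frac{h}{6}$)
$E{\left(j,Y \right)} = - \frac{5}{3}$ ($E{\left(j,Y \right)} = \frac{1}{- \frac{3}{5}} = - \frac{5}{3}$)
$\left(-1743 + E{\left(29,28 \right)}\right) + J{\left(41 \right)} = \left(-1743 - \frac{5}{3}\right) + \left(\frac{19}{3} + \frac{1}{6} \cdot 41\right) = - \frac{5234}{3} + \left(\frac{19}{3} + \frac{41}{6}\right) = - \frac{5234}{3} + \frac{79}{6} = - \frac{3463}{2}$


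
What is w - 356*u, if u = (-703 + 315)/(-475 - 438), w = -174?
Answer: -296990/913 ≈ -325.29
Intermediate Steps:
u = 388/913 (u = -388/(-913) = -388*(-1/913) = 388/913 ≈ 0.42497)
w - 356*u = -174 - 356*388/913 = -174 - 138128/913 = -296990/913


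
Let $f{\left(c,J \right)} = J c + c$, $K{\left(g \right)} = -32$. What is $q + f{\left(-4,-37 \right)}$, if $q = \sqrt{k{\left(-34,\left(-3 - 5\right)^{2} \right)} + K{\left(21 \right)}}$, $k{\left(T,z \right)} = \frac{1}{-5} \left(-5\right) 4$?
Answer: $144 + 2 i \sqrt{7} \approx 144.0 + 5.2915 i$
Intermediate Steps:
$f{\left(c,J \right)} = c + J c$
$k{\left(T,z \right)} = 4$ ($k{\left(T,z \right)} = \left(- \frac{1}{5}\right) \left(-5\right) 4 = 1 \cdot 4 = 4$)
$q = 2 i \sqrt{7}$ ($q = \sqrt{4 - 32} = \sqrt{-28} = 2 i \sqrt{7} \approx 5.2915 i$)
$q + f{\left(-4,-37 \right)} = 2 i \sqrt{7} - 4 \left(1 - 37\right) = 2 i \sqrt{7} - -144 = 2 i \sqrt{7} + 144 = 144 + 2 i \sqrt{7}$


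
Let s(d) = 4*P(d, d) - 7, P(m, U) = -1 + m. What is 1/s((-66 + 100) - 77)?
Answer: -1/183 ≈ -0.0054645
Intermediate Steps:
s(d) = -11 + 4*d (s(d) = 4*(-1 + d) - 7 = (-4 + 4*d) - 7 = -11 + 4*d)
1/s((-66 + 100) - 77) = 1/(-11 + 4*((-66 + 100) - 77)) = 1/(-11 + 4*(34 - 77)) = 1/(-11 + 4*(-43)) = 1/(-11 - 172) = 1/(-183) = -1/183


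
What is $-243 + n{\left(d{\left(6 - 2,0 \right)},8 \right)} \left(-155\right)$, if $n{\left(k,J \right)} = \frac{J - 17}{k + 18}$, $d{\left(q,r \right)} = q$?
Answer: $- \frac{3951}{22} \approx -179.59$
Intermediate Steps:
$n{\left(k,J \right)} = \frac{-17 + J}{18 + k}$
$-243 + n{\left(d{\left(6 - 2,0 \right)},8 \right)} \left(-155\right) = -243 + \frac{-17 + 8}{18 + \left(6 - 2\right)} \left(-155\right) = -243 + \frac{1}{18 + 4} \left(-9\right) \left(-155\right) = -243 + \frac{1}{22} \left(-9\right) \left(-155\right) = -243 - - \frac{1395}{22} = -243 + \frac{1395}{22} = - \frac{3951}{22}$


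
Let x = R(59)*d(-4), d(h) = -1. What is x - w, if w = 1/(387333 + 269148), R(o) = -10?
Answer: 6564809/656481 ≈ 10.000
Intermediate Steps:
w = 1/656481 ≈ 1.5233e-6
x = 10 (x = -10*(-1) = 10)
x - w = 10 - 1*1/656481 = 10 - 1/656481 = 6564809/656481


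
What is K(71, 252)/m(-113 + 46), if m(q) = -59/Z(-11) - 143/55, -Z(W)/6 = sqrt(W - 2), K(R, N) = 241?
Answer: -7331220/166117 + 2132850*I*sqrt(13)/166117 ≈ -44.133 + 46.293*I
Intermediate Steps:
Z(W) = -6*sqrt(-2 + W) (Z(W) = -6*sqrt(W - 2) = -6*sqrt(-2 + W))
m(q) = -13/5 - 59*I*sqrt(13)/78 (m(q) = -59*(-1/(6*sqrt(-2 - 11))) - 143/55 = -59*I*sqrt(13)/78 - 143*1/55 = -59*I*sqrt(13)/78 - 13/5 = -13/5 - 59*I*sqrt(13)/78)
K(71, 252)/m(-113 + 46) = 241/(-13/5 - 59*I*sqrt(13)/78)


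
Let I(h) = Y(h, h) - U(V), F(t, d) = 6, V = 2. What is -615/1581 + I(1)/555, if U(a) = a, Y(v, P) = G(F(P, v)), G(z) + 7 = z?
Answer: -38452/97495 ≈ -0.39440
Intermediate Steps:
G(z) = -7 + z
Y(v, P) = -1 (Y(v, P) = -7 + 6 = -1)
I(h) = -3 (I(h) = -1 - 1*2 = -1 - 2 = -3)
-615/1581 + I(1)/555 = -615/1581 - 3/555 = -615*1/1581 - 3*1/555 = -205/527 - 1/185 = -38452/97495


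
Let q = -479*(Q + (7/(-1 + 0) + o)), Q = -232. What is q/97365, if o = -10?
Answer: 39757/32455 ≈ 1.2250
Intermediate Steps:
q = 119271 (q = -479*(-232 + (7/(-1 + 0) - 10)) = -479*(-232 + (7/(-1) - 10)) = -479*(-232 + (-1*7 - 10)) = -479*(-232 + (-7 - 10)) = -479*(-232 - 17) = -479*(-249) = 119271)
q/97365 = 119271/97365 = 119271*(1/97365) = 39757/32455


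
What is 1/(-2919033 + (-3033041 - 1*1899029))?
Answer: -1/7851103 ≈ -1.2737e-7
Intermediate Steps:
1/(-2919033 + (-3033041 - 1*1899029)) = 1/(-2919033 + (-3033041 - 1899029)) = 1/(-2919033 - 4932070) = 1/(-7851103) = -1/7851103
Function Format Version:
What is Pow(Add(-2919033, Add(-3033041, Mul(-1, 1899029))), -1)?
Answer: Rational(-1, 7851103) ≈ -1.2737e-7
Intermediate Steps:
Pow(Add(-2919033, Add(-3033041, Mul(-1, 1899029))), -1) = Pow(Add(-2919033, Add(-3033041, -1899029)), -1) = Pow(Add(-2919033, -4932070), -1) = Pow(-7851103, -1) = Rational(-1, 7851103)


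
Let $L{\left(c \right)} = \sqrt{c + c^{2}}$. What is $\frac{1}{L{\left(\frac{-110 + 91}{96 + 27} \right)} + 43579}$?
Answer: $\frac{659306691}{28731926289065} - \frac{246 i \sqrt{494}}{28731926289065} \approx 2.2947 \cdot 10^{-5} - 1.903 \cdot 10^{-10} i$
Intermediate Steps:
$\frac{1}{L{\left(\frac{-110 + 91}{96 + 27} \right)} + 43579} = \frac{1}{\sqrt{\frac{-110 + 91}{96 + 27} \left(1 + \frac{-110 + 91}{96 + 27}\right)} + 43579} = \frac{1}{\sqrt{- \frac{19}{123} \left(1 - \frac{19}{123}\right)} + 43579} = \frac{1}{\sqrt{\left(-19\right) \frac{1}{123} \left(1 - \frac{19}{123}\right)} + 43579} = \frac{1}{\sqrt{- \frac{19 \left(1 - \frac{19}{123}\right)}{123}} + 43579} = \frac{1}{\sqrt{\left(- \frac{19}{123}\right) \frac{104}{123}} + 43579} = \frac{1}{\sqrt{- \frac{1976}{15129}} + 43579} = \frac{1}{\frac{2 i \sqrt{494}}{123} + 43579} = \frac{1}{43579 + \frac{2 i \sqrt{494}}{123}}$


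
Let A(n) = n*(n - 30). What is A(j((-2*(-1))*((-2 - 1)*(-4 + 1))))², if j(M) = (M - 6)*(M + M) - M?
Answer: 25273368576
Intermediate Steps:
j(M) = -M + 2*M*(-6 + M) (j(M) = (-6 + M)*(2*M) - M = 2*M*(-6 + M) - M = -M + 2*M*(-6 + M))
A(n) = n*(-30 + n)
A(j((-2*(-1))*((-2 - 1)*(-4 + 1))))² = ((((-2*(-1))*((-2 - 1)*(-4 + 1)))*(-13 + 2*((-2*(-1))*((-2 - 1)*(-4 + 1)))))*(-30 + ((-2*(-1))*((-2 - 1)*(-4 + 1)))*(-13 + 2*((-2*(-1))*((-2 - 1)*(-4 + 1))))))² = (((2*(-3*(-3)))*(-13 + 2*(2*(-3*(-3)))))*(-30 + (2*(-3*(-3)))*(-13 + 2*(2*(-3*(-3))))))² = (((2*9)*(-13 + 2*(2*9)))*(-30 + (2*9)*(-13 + 2*(2*9))))² = ((18*(-13 + 2*18))*(-30 + 18*(-13 + 2*18)))² = ((18*(-13 + 36))*(-30 + 18*(-13 + 36)))² = ((18*23)*(-30 + 18*23))² = (414*(-30 + 414))² = (414*384)² = 158976² = 25273368576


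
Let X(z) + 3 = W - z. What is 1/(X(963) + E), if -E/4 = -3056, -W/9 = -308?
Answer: 1/14030 ≈ 7.1276e-5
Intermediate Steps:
W = 2772 (W = -9*(-308) = 2772)
X(z) = 2769 - z (X(z) = -3 + (2772 - z) = 2769 - z)
E = 12224 (E = -4*(-3056) = 12224)
1/(X(963) + E) = 1/((2769 - 1*963) + 12224) = 1/((2769 - 963) + 12224) = 1/(1806 + 12224) = 1/14030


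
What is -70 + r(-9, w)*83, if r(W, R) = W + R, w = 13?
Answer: 262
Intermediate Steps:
r(W, R) = R + W
-70 + r(-9, w)*83 = -70 + (13 - 9)*83 = -70 + 4*83 = -70 + 332 = 262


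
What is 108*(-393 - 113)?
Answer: -54648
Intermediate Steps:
108*(-393 - 113) = 108*(-506) = -54648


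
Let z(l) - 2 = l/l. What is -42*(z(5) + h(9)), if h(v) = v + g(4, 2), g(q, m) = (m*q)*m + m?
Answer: -1260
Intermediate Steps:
g(q, m) = m + q*m² (g(q, m) = q*m² + m = m + q*m²)
h(v) = 18 + v (h(v) = v + 2*(1 + 2*4) = v + 2*(1 + 8) = v + 2*9 = v + 18 = 18 + v)
z(l) = 3 (z(l) = 2 + l/l = 2 + 1 = 3)
-42*(z(5) + h(9)) = -42*(3 + (18 + 9)) = -42*(3 + 27) = -42*30 = -1260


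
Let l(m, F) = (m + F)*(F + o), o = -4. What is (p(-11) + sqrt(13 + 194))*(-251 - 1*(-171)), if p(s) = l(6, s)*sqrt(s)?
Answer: -240*sqrt(23) - 6000*I*sqrt(11) ≈ -1151.0 - 19900.0*I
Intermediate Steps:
l(m, F) = (-4 + F)*(F + m) (l(m, F) = (m + F)*(F - 4) = (F + m)*(-4 + F) = (-4 + F)*(F + m))
p(s) = sqrt(s)*(-24 + s**2 + 2*s) (p(s) = (s**2 - 4*s - 4*6 + s*6)*sqrt(s) = (s**2 - 4*s - 24 + 6*s)*sqrt(s) = (-24 + s**2 + 2*s)*sqrt(s) = sqrt(s)*(-24 + s**2 + 2*s))
(p(-11) + sqrt(13 + 194))*(-251 - 1*(-171)) = (sqrt(-11)*(-24 + (-11)**2 + 2*(-11)) + sqrt(13 + 194))*(-251 - 1*(-171)) = ((I*sqrt(11))*(-24 + 121 - 22) + sqrt(207))*(-251 + 171) = ((I*sqrt(11))*75 + 3*sqrt(23))*(-80) = (75*I*sqrt(11) + 3*sqrt(23))*(-80) = (3*sqrt(23) + 75*I*sqrt(11))*(-80) = -240*sqrt(23) - 6000*I*sqrt(11)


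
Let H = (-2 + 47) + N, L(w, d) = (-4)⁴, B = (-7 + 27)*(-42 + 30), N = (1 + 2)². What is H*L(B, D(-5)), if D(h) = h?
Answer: 13824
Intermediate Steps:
N = 9 (N = 3² = 9)
B = -240 (B = 20*(-12) = -240)
L(w, d) = 256
H = 54 (H = (-2 + 47) + 9 = 45 + 9 = 54)
H*L(B, D(-5)) = 54*256 = 13824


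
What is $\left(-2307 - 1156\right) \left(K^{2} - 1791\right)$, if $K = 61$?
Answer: $-6683590$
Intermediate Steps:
$\left(-2307 - 1156\right) \left(K^{2} - 1791\right) = \left(-2307 - 1156\right) \left(61^{2} - 1791\right) = - 3463 \left(3721 - 1791\right) = \left(-3463\right) 1930 = -6683590$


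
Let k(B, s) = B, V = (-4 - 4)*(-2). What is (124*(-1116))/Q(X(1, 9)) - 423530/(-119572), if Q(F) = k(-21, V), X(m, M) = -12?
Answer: 2759290963/418502 ≈ 6593.3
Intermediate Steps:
V = 16 (V = -8*(-2) = 16)
Q(F) = -21
(124*(-1116))/Q(X(1, 9)) - 423530/(-119572) = (124*(-1116))/(-21) - 423530/(-119572) = -138384*(-1/21) - 423530*(-1/119572) = 46128/7 + 211765/59786 = 2759290963/418502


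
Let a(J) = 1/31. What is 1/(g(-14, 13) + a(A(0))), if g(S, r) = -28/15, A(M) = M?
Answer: -465/853 ≈ -0.54513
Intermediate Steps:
a(J) = 1/31
g(S, r) = -28/15 (g(S, r) = -28*1/15 = -28/15)
1/(g(-14, 13) + a(A(0))) = 1/(-28/15 + 1/31) = 1/(-853/465) = -465/853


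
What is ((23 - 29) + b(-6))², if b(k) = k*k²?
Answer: 49284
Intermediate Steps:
b(k) = k³
((23 - 29) + b(-6))² = ((23 - 29) + (-6)³)² = (-6 - 216)² = (-222)² = 49284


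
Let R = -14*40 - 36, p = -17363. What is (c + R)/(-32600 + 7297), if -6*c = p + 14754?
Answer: 967/151818 ≈ 0.0063695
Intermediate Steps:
R = -596 (R = -560 - 36 = -596)
c = 2609/6 (c = -(-17363 + 14754)/6 = -⅙*(-2609) = 2609/6 ≈ 434.83)
(c + R)/(-32600 + 7297) = (2609/6 - 596)/(-32600 + 7297) = -967/6/(-25303) = -967/6*(-1/25303) = 967/151818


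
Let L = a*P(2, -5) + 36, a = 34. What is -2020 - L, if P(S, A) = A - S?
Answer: -1818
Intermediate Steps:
L = -202 (L = 34*(-5 - 1*2) + 36 = 34*(-5 - 2) + 36 = 34*(-7) + 36 = -238 + 36 = -202)
-2020 - L = -2020 - 1*(-202) = -2020 + 202 = -1818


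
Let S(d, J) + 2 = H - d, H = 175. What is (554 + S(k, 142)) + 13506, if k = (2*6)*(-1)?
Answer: 14245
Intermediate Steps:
k = -12 (k = 12*(-1) = -12)
S(d, J) = 173 - d (S(d, J) = -2 + (175 - d) = 173 - d)
(554 + S(k, 142)) + 13506 = (554 + (173 - 1*(-12))) + 13506 = (554 + (173 + 12)) + 13506 = (554 + 185) + 13506 = 739 + 13506 = 14245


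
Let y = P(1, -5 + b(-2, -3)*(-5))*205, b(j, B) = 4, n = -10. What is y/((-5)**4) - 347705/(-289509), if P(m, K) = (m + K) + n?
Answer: -360112421/36188625 ≈ -9.9510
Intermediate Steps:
P(m, K) = -10 + K + m (P(m, K) = (m + K) - 10 = (K + m) - 10 = -10 + K + m)
y = -6970 (y = (-10 + (-5 + 4*(-5)) + 1)*205 = (-10 + (-5 - 20) + 1)*205 = (-10 - 25 + 1)*205 = -34*205 = -6970)
y/((-5)**4) - 347705/(-289509) = -6970/((-5)**4) - 347705/(-289509) = -6970/625 - 347705*(-1/289509) = -6970*1/625 + 347705/289509 = -1394/125 + 347705/289509 = -360112421/36188625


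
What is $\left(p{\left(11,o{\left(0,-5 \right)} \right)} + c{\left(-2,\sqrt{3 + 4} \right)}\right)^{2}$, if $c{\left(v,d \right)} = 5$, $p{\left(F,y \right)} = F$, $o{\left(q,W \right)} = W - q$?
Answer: $256$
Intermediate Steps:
$\left(p{\left(11,o{\left(0,-5 \right)} \right)} + c{\left(-2,\sqrt{3 + 4} \right)}\right)^{2} = \left(11 + 5\right)^{2} = 16^{2} = 256$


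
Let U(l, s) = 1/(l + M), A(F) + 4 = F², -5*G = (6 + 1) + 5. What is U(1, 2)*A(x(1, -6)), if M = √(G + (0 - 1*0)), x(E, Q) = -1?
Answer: -15/17 + 6*I*√15/17 ≈ -0.88235 + 1.3669*I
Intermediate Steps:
G = -12/5 (G = -((6 + 1) + 5)/5 = -(7 + 5)/5 = -⅕*12 = -12/5 ≈ -2.4000)
M = 2*I*√15/5 (M = √(-12/5 + (0 - 1*0)) = √(-12/5 + (0 + 0)) = √(-12/5 + 0) = √(-12/5) = 2*I*√15/5 ≈ 1.5492*I)
A(F) = -4 + F²
U(l, s) = 1/(l + 2*I*√15/5)
U(1, 2)*A(x(1, -6)) = (5/(5*1 + 2*I*√15))*(-4 + (-1)²) = (5/(5 + 2*I*√15))*(-4 + 1) = (5/(5 + 2*I*√15))*(-3) = -15/(5 + 2*I*√15)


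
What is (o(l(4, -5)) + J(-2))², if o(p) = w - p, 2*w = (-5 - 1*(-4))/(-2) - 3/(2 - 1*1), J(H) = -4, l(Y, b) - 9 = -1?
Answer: 2809/16 ≈ 175.56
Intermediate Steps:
l(Y, b) = 8 (l(Y, b) = 9 - 1 = 8)
w = -5/4 (w = ((-5 - 1*(-4))/(-2) - 3/(2 - 1*1))/2 = ((-5 + 4)*(-½) - 3/(2 - 1))/2 = (-1*(-½) - 3/1)/2 = (½ - 3*1)/2 = (½ - 3)/2 = (½)*(-5/2) = -5/4 ≈ -1.2500)
o(p) = -5/4 - p
(o(l(4, -5)) + J(-2))² = ((-5/4 - 1*8) - 4)² = ((-5/4 - 8) - 4)² = (-37/4 - 4)² = (-53/4)² = 2809/16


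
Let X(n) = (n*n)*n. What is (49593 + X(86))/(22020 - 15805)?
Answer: 685649/6215 ≈ 110.32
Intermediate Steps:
X(n) = n³ (X(n) = n²*n = n³)
(49593 + X(86))/(22020 - 15805) = (49593 + 86³)/(22020 - 15805) = (49593 + 636056)/6215 = 685649*(1/6215) = 685649/6215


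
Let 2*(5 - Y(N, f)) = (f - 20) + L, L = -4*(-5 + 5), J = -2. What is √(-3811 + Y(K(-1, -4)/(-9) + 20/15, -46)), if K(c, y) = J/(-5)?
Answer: 7*I*√77 ≈ 61.425*I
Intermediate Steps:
L = 0 (L = -4*0 = 0)
K(c, y) = ⅖ (K(c, y) = -2/(-5) = -2*(-⅕) = ⅖)
Y(N, f) = 15 - f/2 (Y(N, f) = 5 - ((f - 20) + 0)/2 = 5 - ((-20 + f) + 0)/2 = 5 - (-20 + f)/2 = 5 + (10 - f/2) = 15 - f/2)
√(-3811 + Y(K(-1, -4)/(-9) + 20/15, -46)) = √(-3811 + (15 - ½*(-46))) = √(-3811 + (15 + 23)) = √(-3811 + 38) = √(-3773) = 7*I*√77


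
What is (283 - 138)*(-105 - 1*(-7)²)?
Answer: -22330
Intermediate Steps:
(283 - 138)*(-105 - 1*(-7)²) = 145*(-105 - 1*49) = 145*(-105 - 49) = 145*(-154) = -22330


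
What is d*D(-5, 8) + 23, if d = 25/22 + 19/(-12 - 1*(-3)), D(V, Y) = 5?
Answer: 3589/198 ≈ 18.126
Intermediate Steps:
d = -193/198 (d = 25*(1/22) + 19/(-12 + 3) = 25/22 + 19/(-9) = 25/22 + 19*(-⅑) = 25/22 - 19/9 = -193/198 ≈ -0.97475)
d*D(-5, 8) + 23 = -193/198*5 + 23 = -965/198 + 23 = 3589/198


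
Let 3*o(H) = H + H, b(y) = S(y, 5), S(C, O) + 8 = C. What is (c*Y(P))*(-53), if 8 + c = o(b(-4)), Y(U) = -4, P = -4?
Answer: -3392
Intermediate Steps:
S(C, O) = -8 + C
b(y) = -8 + y
o(H) = 2*H/3 (o(H) = (H + H)/3 = (2*H)/3 = 2*H/3)
c = -16 (c = -8 + 2*(-8 - 4)/3 = -8 + (2/3)*(-12) = -8 - 8 = -16)
(c*Y(P))*(-53) = -16*(-4)*(-53) = 64*(-53) = -3392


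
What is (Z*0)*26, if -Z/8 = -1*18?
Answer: 0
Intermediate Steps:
Z = 144 (Z = -(-8)*18 = -8*(-18) = 144)
(Z*0)*26 = (144*0)*26 = 0*26 = 0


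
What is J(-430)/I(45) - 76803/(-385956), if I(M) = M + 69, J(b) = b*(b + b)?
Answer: 7929738019/2444388 ≈ 3244.1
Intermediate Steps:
J(b) = 2*b**2 (J(b) = b*(2*b) = 2*b**2)
I(M) = 69 + M
J(-430)/I(45) - 76803/(-385956) = (2*(-430)**2)/(69 + 45) - 76803/(-385956) = (2*184900)/114 - 76803*(-1/385956) = 369800*(1/114) + 25601/128652 = 184900/57 + 25601/128652 = 7929738019/2444388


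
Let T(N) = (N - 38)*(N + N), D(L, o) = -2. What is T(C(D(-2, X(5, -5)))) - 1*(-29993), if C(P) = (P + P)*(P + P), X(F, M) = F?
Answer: 29289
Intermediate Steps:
C(P) = 4*P**2 (C(P) = (2*P)*(2*P) = 4*P**2)
T(N) = 2*N*(-38 + N) (T(N) = (-38 + N)*(2*N) = 2*N*(-38 + N))
T(C(D(-2, X(5, -5)))) - 1*(-29993) = 2*(4*(-2)**2)*(-38 + 4*(-2)**2) - 1*(-29993) = 2*(4*4)*(-38 + 4*4) + 29993 = 2*16*(-38 + 16) + 29993 = 2*16*(-22) + 29993 = -704 + 29993 = 29289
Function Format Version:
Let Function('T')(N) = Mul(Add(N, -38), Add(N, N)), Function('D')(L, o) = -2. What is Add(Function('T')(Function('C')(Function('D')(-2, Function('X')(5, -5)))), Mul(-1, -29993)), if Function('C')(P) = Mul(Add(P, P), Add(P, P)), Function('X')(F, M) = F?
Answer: 29289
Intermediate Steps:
Function('C')(P) = Mul(4, Pow(P, 2)) (Function('C')(P) = Mul(Mul(2, P), Mul(2, P)) = Mul(4, Pow(P, 2)))
Function('T')(N) = Mul(2, N, Add(-38, N)) (Function('T')(N) = Mul(Add(-38, N), Mul(2, N)) = Mul(2, N, Add(-38, N)))
Add(Function('T')(Function('C')(Function('D')(-2, Function('X')(5, -5)))), Mul(-1, -29993)) = Add(Mul(2, Mul(4, Pow(-2, 2)), Add(-38, Mul(4, Pow(-2, 2)))), Mul(-1, -29993)) = Add(Mul(2, Mul(4, 4), Add(-38, Mul(4, 4))), 29993) = Add(Mul(2, 16, Add(-38, 16)), 29993) = Add(Mul(2, 16, -22), 29993) = Add(-704, 29993) = 29289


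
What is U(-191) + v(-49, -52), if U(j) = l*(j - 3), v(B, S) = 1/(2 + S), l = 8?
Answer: -77601/50 ≈ -1552.0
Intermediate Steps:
U(j) = -24 + 8*j (U(j) = 8*(j - 3) = 8*(-3 + j) = -24 + 8*j)
U(-191) + v(-49, -52) = (-24 + 8*(-191)) + 1/(2 - 52) = (-24 - 1528) + 1/(-50) = -1552 - 1/50 = -77601/50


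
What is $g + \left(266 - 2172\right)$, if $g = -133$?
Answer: $-2039$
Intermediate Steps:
$g + \left(266 - 2172\right) = -133 + \left(266 - 2172\right) = -133 - 1906 = -2039$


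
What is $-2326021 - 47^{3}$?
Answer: $-2429844$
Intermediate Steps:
$-2326021 - 47^{3} = -2326021 - 103823 = -2429844$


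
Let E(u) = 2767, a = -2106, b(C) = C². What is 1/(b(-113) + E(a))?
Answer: 1/15536 ≈ 6.4367e-5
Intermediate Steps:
1/(b(-113) + E(a)) = 1/((-113)² + 2767) = 1/(12769 + 2767) = 1/15536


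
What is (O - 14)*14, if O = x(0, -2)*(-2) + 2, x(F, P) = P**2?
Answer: -280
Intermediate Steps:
O = -6 (O = (-2)**2*(-2) + 2 = 4*(-2) + 2 = -8 + 2 = -6)
(O - 14)*14 = (-6 - 14)*14 = -20*14 = -280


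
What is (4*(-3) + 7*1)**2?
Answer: 25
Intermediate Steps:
(4*(-3) + 7*1)**2 = (-12 + 7)**2 = (-5)**2 = 25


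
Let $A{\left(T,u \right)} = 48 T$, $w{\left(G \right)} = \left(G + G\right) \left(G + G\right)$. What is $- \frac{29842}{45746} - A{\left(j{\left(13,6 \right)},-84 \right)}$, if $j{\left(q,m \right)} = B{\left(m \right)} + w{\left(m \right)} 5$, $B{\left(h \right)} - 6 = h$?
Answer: $- \frac{803680649}{22873} \approx -35137.0$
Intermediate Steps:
$B{\left(h \right)} = 6 + h$
$w{\left(G \right)} = 4 G^{2}$ ($w{\left(G \right)} = 2 G 2 G = 4 G^{2}$)
$j{\left(q,m \right)} = 6 + m + 20 m^{2}$ ($j{\left(q,m \right)} = \left(6 + m\right) + 4 m^{2} \cdot 5 = \left(6 + m\right) + 20 m^{2} = 6 + m + 20 m^{2}$)
$- \frac{29842}{45746} - A{\left(j{\left(13,6 \right)},-84 \right)} = - \frac{29842}{45746} - 48 \left(6 + 6 + 20 \cdot 6^{2}\right) = \left(-29842\right) \frac{1}{45746} - 48 \left(6 + 6 + 20 \cdot 36\right) = - \frac{14921}{22873} - 48 \left(6 + 6 + 720\right) = - \frac{14921}{22873} - 48 \cdot 732 = - \frac{14921}{22873} - 35136 = - \frac{803680649}{22873}$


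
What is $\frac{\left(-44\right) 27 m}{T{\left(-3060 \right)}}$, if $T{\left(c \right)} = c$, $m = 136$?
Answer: $\frac{264}{5} \approx 52.8$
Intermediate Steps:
$\frac{\left(-44\right) 27 m}{T{\left(-3060 \right)}} = \frac{\left(-44\right) 27 \cdot 136}{-3060} = \left(-1188\right) 136 \left(- \frac{1}{3060}\right) = \left(-161568\right) \left(- \frac{1}{3060}\right) = \frac{264}{5}$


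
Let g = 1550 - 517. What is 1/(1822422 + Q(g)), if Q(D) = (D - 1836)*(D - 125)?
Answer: 1/1093298 ≈ 9.1466e-7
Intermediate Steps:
g = 1033
Q(D) = (-1836 + D)*(-125 + D)
1/(1822422 + Q(g)) = 1/(1822422 + (229500 + 1033² - 1961*1033)) = 1/(1822422 + (229500 + 1067089 - 2025713)) = 1/(1822422 - 729124) = 1/1093298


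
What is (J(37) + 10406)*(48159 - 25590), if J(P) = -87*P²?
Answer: -2453182593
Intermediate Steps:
(J(37) + 10406)*(48159 - 25590) = (-87*37² + 10406)*(48159 - 25590) = (-87*1369 + 10406)*22569 = (-119103 + 10406)*22569 = -108697*22569 = -2453182593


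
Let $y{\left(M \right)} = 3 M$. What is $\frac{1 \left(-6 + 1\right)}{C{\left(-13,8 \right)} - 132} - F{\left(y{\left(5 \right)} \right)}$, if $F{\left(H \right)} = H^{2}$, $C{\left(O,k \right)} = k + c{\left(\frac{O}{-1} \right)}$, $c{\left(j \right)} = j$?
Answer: $- \frac{24970}{111} \approx -224.95$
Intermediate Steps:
$C{\left(O,k \right)} = k - O$ ($C{\left(O,k \right)} = k + \frac{O}{-1} = k + O \left(-1\right) = k - O$)
$\frac{1 \left(-6 + 1\right)}{C{\left(-13,8 \right)} - 132} - F{\left(y{\left(5 \right)} \right)} = \frac{1 \left(-6 + 1\right)}{\left(8 - -13\right) - 132} - \left(3 \cdot 5\right)^{2} = \frac{1 \left(-5\right)}{\left(8 + 13\right) - 132} - 15^{2} = - \frac{5}{21 - 132} - 225 = - \frac{5}{-111} - 225 = \left(-5\right) \left(- \frac{1}{111}\right) - 225 = \frac{5}{111} - 225 = - \frac{24970}{111}$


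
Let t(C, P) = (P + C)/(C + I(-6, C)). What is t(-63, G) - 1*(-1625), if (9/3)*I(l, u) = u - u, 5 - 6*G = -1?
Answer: 102437/63 ≈ 1626.0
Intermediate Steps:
G = 1 (G = ⅚ - ⅙*(-1) = ⅚ + ⅙ = 1)
I(l, u) = 0 (I(l, u) = (u - u)/3 = (⅓)*0 = 0)
t(C, P) = (C + P)/C (t(C, P) = (P + C)/(C + 0) = (C + P)/C)
t(-63, G) - 1*(-1625) = (-63 + 1)/(-63) - 1*(-1625) = -1/63*(-62) + 1625 = 62/63 + 1625 = 102437/63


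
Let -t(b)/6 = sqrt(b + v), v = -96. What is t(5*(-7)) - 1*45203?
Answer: -45203 - 6*I*sqrt(131) ≈ -45203.0 - 68.673*I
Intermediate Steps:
t(b) = -6*sqrt(-96 + b) (t(b) = -6*sqrt(b - 96) = -6*sqrt(-96 + b))
t(5*(-7)) - 1*45203 = -6*sqrt(-96 + 5*(-7)) - 1*45203 = -6*sqrt(-96 - 35) - 45203 = -6*I*sqrt(131) - 45203 = -45203 - 6*I*sqrt(131)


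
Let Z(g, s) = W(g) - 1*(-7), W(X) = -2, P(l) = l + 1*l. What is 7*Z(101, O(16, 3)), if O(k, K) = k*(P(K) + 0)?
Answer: 35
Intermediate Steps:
P(l) = 2*l (P(l) = l + l = 2*l)
O(k, K) = 2*K*k (O(k, K) = k*(2*K + 0) = k*(2*K) = 2*K*k)
Z(g, s) = 5 (Z(g, s) = -2 - 1*(-7) = -2 + 7 = 5)
7*Z(101, O(16, 3)) = 7*5 = 35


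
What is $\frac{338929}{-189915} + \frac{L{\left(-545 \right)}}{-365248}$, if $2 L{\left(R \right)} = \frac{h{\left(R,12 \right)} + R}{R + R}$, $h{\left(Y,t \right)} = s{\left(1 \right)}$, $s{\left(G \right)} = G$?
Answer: $- \frac{1686682169927}{945112757160} \approx -1.7846$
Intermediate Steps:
$h{\left(Y,t \right)} = 1$
$L{\left(R \right)} = \frac{1 + R}{4 R}$ ($L{\left(R \right)} = \frac{\left(1 + R\right) \frac{1}{R + R}}{2} = \frac{\left(1 + R\right) \frac{1}{2 R}}{2} = \frac{\frac{1}{2} \frac{1}{R} \left(1 + R\right)}{2} = \frac{1 + R}{4 R}$)
$\frac{338929}{-189915} + \frac{L{\left(-545 \right)}}{-365248} = \frac{338929}{-189915} + \frac{\frac{1}{4} \frac{1}{-545} \left(1 - 545\right)}{-365248} = 338929 \left(- \frac{1}{189915}\right) + \frac{1}{4} \left(- \frac{1}{545}\right) \left(-544\right) \left(- \frac{1}{365248}\right) = - \frac{338929}{189915} + \frac{136}{545} \left(- \frac{1}{365248}\right) = - \frac{338929}{189915} - \frac{17}{24882520} = - \frac{1686682169927}{945112757160}$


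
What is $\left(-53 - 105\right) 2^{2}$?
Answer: $-632$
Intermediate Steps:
$\left(-53 - 105\right) 2^{2} = \left(-158\right) 4 = -632$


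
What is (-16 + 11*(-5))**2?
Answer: 5041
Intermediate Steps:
(-16 + 11*(-5))**2 = (-16 - 55)**2 = (-71)**2 = 5041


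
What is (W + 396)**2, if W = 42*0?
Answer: 156816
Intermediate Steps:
W = 0
(W + 396)**2 = (0 + 396)**2 = 396**2 = 156816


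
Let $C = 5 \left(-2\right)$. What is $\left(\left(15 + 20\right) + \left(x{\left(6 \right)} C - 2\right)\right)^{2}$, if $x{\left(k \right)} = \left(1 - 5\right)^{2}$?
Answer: $16129$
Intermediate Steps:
$C = -10$
$x{\left(k \right)} = 16$ ($x{\left(k \right)} = \left(-4\right)^{2} = 16$)
$\left(\left(15 + 20\right) + \left(x{\left(6 \right)} C - 2\right)\right)^{2} = \left(\left(15 + 20\right) + \left(16 \left(-10\right) - 2\right)\right)^{2} = \left(35 - 162\right)^{2} = \left(-127\right)^{2} = 16129$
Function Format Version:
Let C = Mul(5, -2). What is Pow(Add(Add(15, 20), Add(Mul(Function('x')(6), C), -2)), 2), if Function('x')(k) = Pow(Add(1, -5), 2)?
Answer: 16129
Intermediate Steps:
C = -10
Function('x')(k) = 16 (Function('x')(k) = Pow(-4, 2) = 16)
Pow(Add(Add(15, 20), Add(Mul(Function('x')(6), C), -2)), 2) = Pow(Add(Add(15, 20), Add(Mul(16, -10), -2)), 2) = Pow(Add(35, Add(-160, -2)), 2) = Pow(Add(35, -162), 2) = Pow(-127, 2) = 16129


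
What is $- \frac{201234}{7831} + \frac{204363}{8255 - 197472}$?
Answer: $- \frac{39677260431}{1481758327} \approx -26.777$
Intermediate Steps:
$- \frac{201234}{7831} + \frac{204363}{8255 - 197472} = \left(-201234\right) \frac{1}{7831} + \frac{204363}{8255 - 197472} = - \frac{201234}{7831} + \frac{204363}{-189217} = - \frac{201234}{7831} + 204363 \left(- \frac{1}{189217}\right) = - \frac{201234}{7831} - \frac{204363}{189217} = - \frac{39677260431}{1481758327}$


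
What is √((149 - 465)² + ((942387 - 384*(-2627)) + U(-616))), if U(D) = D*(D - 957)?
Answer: √3019979 ≈ 1737.8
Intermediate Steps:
U(D) = D*(-957 + D)
√((149 - 465)² + ((942387 - 384*(-2627)) + U(-616))) = √((149 - 465)² + ((942387 - 384*(-2627)) - 616*(-957 - 616))) = √((-316)² + ((942387 + 1008768) - 616*(-1573))) = √(99856 + (1951155 + 968968)) = √(99856 + 2920123) = √3019979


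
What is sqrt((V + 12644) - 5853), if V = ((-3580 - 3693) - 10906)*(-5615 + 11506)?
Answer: I*sqrt(107085698) ≈ 10348.0*I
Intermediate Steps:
V = -107092489 (V = (-7273 - 10906)*5891 = -18179*5891 = -107092489)
sqrt((V + 12644) - 5853) = sqrt((-107092489 + 12644) - 5853) = sqrt(-107079845 - 5853) = sqrt(-107085698) = I*sqrt(107085698)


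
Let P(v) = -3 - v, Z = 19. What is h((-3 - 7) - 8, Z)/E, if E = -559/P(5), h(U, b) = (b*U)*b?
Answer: -51984/559 ≈ -92.995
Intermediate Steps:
h(U, b) = U*b**2 (h(U, b) = (U*b)*b = U*b**2)
E = 559/8 (E = -559/(-3 - 1*5) = -559/(-3 - 5) = -559/(-8) = -559*(-1/8) = 559/8 ≈ 69.875)
h((-3 - 7) - 8, Z)/E = (((-3 - 7) - 8)*19**2)/(559/8) = ((-10 - 8)*361)*(8/559) = -18*361*(8/559) = -6498*8/559 = -51984/559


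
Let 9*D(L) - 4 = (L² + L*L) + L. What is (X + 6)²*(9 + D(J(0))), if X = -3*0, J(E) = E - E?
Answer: 340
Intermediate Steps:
J(E) = 0
D(L) = 4/9 + L/9 + 2*L²/9 (D(L) = 4/9 + ((L² + L*L) + L)/9 = 4/9 + ((L² + L²) + L)/9 = 4/9 + (2*L² + L)/9 = 4/9 + (L + 2*L²)/9 = 4/9 + (L/9 + 2*L²/9) = 4/9 + L/9 + 2*L²/9)
X = 0
(X + 6)²*(9 + D(J(0))) = (0 + 6)²*(9 + (4/9 + (⅑)*0 + (2/9)*0²)) = 6²*(9 + (4/9 + 0 + (2/9)*0)) = 36*(9 + (4/9 + 0 + 0)) = 36*(9 + 4/9) = 36*(85/9) = 340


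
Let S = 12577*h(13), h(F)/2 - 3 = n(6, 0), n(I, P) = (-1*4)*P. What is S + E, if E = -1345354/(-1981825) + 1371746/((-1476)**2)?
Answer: 162908544577283377/2158778190600 ≈ 75463.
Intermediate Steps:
n(I, P) = -4*P
h(F) = 6 (h(F) = 6 + 2*(-4*0) = 6 + 2*0 = 6 + 0 = 6)
S = 75462 (S = 12577*6 = 75462)
E = 2824758226177/2158778190600 (E = -1345354*(-1/1981825) + 1371746/2178576 = 1345354/1981825 + 1371746*(1/2178576) = 1345354/1981825 + 685873/1089288 = 2824758226177/2158778190600 ≈ 1.3085)
S + E = 75462 + 2824758226177/2158778190600 = 162908544577283377/2158778190600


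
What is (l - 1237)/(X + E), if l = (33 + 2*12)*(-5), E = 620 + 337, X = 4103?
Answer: -761/2530 ≈ -0.30079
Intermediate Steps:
E = 957
l = -285 (l = (33 + 24)*(-5) = 57*(-5) = -285)
(l - 1237)/(X + E) = (-285 - 1237)/(4103 + 957) = -1522/5060 = -1522*1/5060 = -761/2530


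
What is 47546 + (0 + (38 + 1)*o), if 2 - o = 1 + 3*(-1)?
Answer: 47702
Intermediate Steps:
o = 4 (o = 2 - (1 + 3*(-1)) = 2 - (1 - 3) = 2 - 1*(-2) = 2 + 2 = 4)
47546 + (0 + (38 + 1)*o) = 47546 + (0 + (38 + 1)*4) = 47546 + (0 + 39*4) = 47546 + (0 + 156) = 47546 + 156 = 47702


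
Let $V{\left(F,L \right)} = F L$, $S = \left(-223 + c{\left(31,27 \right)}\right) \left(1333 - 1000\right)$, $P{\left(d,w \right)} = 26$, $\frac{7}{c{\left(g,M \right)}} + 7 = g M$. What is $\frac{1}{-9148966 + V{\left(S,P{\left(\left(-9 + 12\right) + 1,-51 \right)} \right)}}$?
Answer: $- \frac{415}{4598045197} \approx -9.0256 \cdot 10^{-8}$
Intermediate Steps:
$c{\left(g,M \right)} = \frac{7}{-7 + M g}$ ($c{\left(g,M \right)} = \frac{7}{-7 + g M} = \frac{7}{-7 + M g}$)
$S = - \frac{61632639}{830}$ ($S = \left(-223 + \frac{7}{-7 + 27 \cdot 31}\right) \left(1333 - 1000\right) = \left(-223 + \frac{7}{-7 + 837}\right) 333 = \left(-223 + \frac{7}{830}\right) 333 = \left(- \frac{185083}{830}\right) 333 = - \frac{61632639}{830} \approx -74256.0$)
$\frac{1}{-9148966 + V{\left(S,P{\left(\left(-9 + 12\right) + 1,-51 \right)} \right)}} = \frac{1}{-9148966 - \frac{801224307}{415}} = \frac{1}{- \frac{4598045197}{415}} = - \frac{415}{4598045197}$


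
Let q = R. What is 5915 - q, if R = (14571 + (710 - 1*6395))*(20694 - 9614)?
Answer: -98450965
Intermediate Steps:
R = 98456880 (R = (14571 + (710 - 6395))*11080 = (14571 - 5685)*11080 = 8886*11080 = 98456880)
q = 98456880
5915 - q = 5915 - 1*98456880 = 5915 - 98456880 = -98450965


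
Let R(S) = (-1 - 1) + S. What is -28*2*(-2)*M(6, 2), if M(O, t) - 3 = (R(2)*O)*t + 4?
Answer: 784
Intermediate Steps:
R(S) = -2 + S
M(O, t) = 7 (M(O, t) = 3 + (((-2 + 2)*O)*t + 4) = 3 + ((0*O)*t + 4) = 3 + (0*t + 4) = 3 + (0 + 4) = 3 + 4 = 7)
-28*2*(-2)*M(6, 2) = -28*2*(-2)*7 = -(-112)*7 = -28*(-28) = 784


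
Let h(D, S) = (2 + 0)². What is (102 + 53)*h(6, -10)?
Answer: 620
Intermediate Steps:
h(D, S) = 4 (h(D, S) = 2² = 4)
(102 + 53)*h(6, -10) = (102 + 53)*4 = 155*4 = 620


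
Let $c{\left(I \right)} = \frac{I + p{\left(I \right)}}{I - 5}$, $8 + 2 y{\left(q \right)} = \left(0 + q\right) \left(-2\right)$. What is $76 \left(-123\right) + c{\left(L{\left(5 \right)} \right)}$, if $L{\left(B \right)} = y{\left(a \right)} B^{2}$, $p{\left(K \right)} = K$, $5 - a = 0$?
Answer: $- \frac{214959}{23} \approx -9346.0$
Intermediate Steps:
$a = 5$ ($a = 5 - 0 = 5 + 0 = 5$)
$y{\left(q \right)} = -4 - q$ ($y{\left(q \right)} = -4 + \frac{\left(0 + q\right) \left(-2\right)}{2} = -4 + \frac{q \left(-2\right)}{2} = -4 + \frac{\left(-2\right) q}{2} = -4 - q$)
$L{\left(B \right)} = - 9 B^{2}$ ($L{\left(B \right)} = \left(-4 - 5\right) B^{2} = - 9 B^{2}$)
$c{\left(I \right)} = \frac{2 I}{-5 + I}$ ($c{\left(I \right)} = \frac{I + I}{I - 5} = \frac{2 I}{-5 + I}$)
$76 \left(-123\right) + c{\left(L{\left(5 \right)} \right)} = 76 \left(-123\right) + \frac{2 \left(- 9 \cdot 5^{2}\right)}{-5 - 9 \cdot 5^{2}} = -9348 + \frac{2 \left(\left(-9\right) 25\right)}{-5 - 225} = -9348 + 2 \left(-225\right) \frac{1}{-5 - 225} = -9348 + 2 \left(-225\right) \frac{1}{-230} = -9348 + 2 \left(-225\right) \left(- \frac{1}{230}\right) = -9348 + \frac{45}{23} = - \frac{214959}{23}$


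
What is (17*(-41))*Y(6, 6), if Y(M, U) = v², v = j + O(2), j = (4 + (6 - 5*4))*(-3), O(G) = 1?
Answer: -669817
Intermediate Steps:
j = 30 (j = (4 + (6 - 5*4))*(-3) = (4 + (6 - 20))*(-3) = (4 - 14)*(-3) = -10*(-3) = 30)
v = 31 (v = 30 + 1 = 31)
Y(M, U) = 961 (Y(M, U) = 31² = 961)
(17*(-41))*Y(6, 6) = (17*(-41))*961 = -697*961 = -669817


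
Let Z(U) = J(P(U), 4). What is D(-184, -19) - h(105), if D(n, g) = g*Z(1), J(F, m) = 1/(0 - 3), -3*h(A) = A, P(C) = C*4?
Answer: 124/3 ≈ 41.333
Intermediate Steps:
P(C) = 4*C
h(A) = -A/3
J(F, m) = -⅓ (J(F, m) = 1/(-3) = -⅓)
Z(U) = -⅓
D(n, g) = -g/3 (D(n, g) = g*(-⅓) = -g/3)
D(-184, -19) - h(105) = -⅓*(-19) - (-1)*105/3 = 19/3 - 1*(-35) = 19/3 + 35 = 124/3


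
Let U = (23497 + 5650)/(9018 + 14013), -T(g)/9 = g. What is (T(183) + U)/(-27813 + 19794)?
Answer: 37902910/184685589 ≈ 0.20523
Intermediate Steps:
T(g) = -9*g
U = 29147/23031 ≈ 1.2656
(T(183) + U)/(-27813 + 19794) = (-9*183 + 29147/23031)/(-27813 + 19794) = (-1647 + 29147/23031)/(-8019) = -37902910/23031*(-1/8019) = 37902910/184685589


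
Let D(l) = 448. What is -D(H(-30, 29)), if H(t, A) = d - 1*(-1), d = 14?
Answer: -448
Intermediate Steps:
H(t, A) = 15 (H(t, A) = 14 - 1*(-1) = 14 + 1 = 15)
-D(H(-30, 29)) = -1*448 = -448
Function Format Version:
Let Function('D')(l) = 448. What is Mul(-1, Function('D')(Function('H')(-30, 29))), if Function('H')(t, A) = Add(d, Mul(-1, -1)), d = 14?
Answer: -448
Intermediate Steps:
Function('H')(t, A) = 15 (Function('H')(t, A) = Add(14, Mul(-1, -1)) = Add(14, 1) = 15)
Mul(-1, Function('D')(Function('H')(-30, 29))) = Mul(-1, 448) = -448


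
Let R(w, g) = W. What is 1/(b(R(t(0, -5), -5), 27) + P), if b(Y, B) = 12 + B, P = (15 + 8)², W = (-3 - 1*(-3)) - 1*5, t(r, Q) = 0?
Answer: 1/568 ≈ 0.0017606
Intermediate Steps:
W = -5 (W = (-3 + 3) - 5 = 0 - 5 = -5)
R(w, g) = -5
P = 529 (P = 23² = 529)
1/(b(R(t(0, -5), -5), 27) + P) = 1/((12 + 27) + 529) = 1/(39 + 529) = 1/568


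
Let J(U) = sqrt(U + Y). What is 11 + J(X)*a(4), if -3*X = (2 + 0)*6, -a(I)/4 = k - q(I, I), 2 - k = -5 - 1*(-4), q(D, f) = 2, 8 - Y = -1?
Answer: 11 - 4*sqrt(5) ≈ 2.0557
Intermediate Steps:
Y = 9 (Y = 8 - 1*(-1) = 8 + 1 = 9)
k = 3 (k = 2 - (-5 - 1*(-4)) = 2 - (-5 + 4) = 2 - 1*(-1) = 2 + 1 = 3)
a(I) = -4 (a(I) = -4*(3 - 1*2) = -4*(3 - 2) = -4*1 = -4)
X = -4 (X = -(2 + 0)*6/3 = -2*6/3 = -1/3*12 = -4)
J(U) = sqrt(9 + U) (J(U) = sqrt(U + 9) = sqrt(9 + U))
11 + J(X)*a(4) = 11 + sqrt(9 - 4)*(-4) = 11 + sqrt(5)*(-4) = 11 - 4*sqrt(5)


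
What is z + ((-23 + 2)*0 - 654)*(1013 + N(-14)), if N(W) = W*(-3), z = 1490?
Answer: -688480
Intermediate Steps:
N(W) = -3*W
z + ((-23 + 2)*0 - 654)*(1013 + N(-14)) = 1490 + ((-23 + 2)*0 - 654)*(1013 - 3*(-14)) = 1490 + (-21*0 - 654)*(1013 + 42) = 1490 + (0 - 654)*1055 = 1490 - 654*1055 = 1490 - 689970 = -688480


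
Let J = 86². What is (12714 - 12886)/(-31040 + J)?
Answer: 43/5911 ≈ 0.0072746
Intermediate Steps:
J = 7396
(12714 - 12886)/(-31040 + J) = (12714 - 12886)/(-31040 + 7396) = -172/(-23644) = -172*(-1/23644) = 43/5911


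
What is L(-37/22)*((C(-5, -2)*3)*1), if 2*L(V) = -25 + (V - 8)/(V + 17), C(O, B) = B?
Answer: 25914/337 ≈ 76.896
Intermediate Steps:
L(V) = -25/2 + (-8 + V)/(2*(17 + V)) (L(V) = (-25 + (V - 8)/(V + 17))/2 = (-25 + (-8 + V)/(17 + V))/2 = -25/2 + (-8 + V)/(2*(17 + V)))
L(-37/22)*((C(-5, -2)*3)*1) = ((-433 - (-888)/22)/(2*(17 - 37/22)))*(-2*3*1) = ((-433 - (-888)/22)/(2*(17 - 37*1/22)))*(-6*1) = ((-433 - 24*(-37/22))/(2*(17 - 37/22)))*(-6) = ((-433 + 444/11)/(2*(337/22)))*(-6) = ((½)*(22/337)*(-4319/11))*(-6) = -4319/337*(-6) = 25914/337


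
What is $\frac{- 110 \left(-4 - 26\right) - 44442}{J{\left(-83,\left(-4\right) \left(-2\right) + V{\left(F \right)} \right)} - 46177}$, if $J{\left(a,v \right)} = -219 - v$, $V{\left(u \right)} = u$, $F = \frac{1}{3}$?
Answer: $\frac{123426}{139213} \approx 0.8866$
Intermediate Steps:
$F = \frac{1}{3} \approx 0.33333$
$\frac{- 110 \left(-4 - 26\right) - 44442}{J{\left(-83,\left(-4\right) \left(-2\right) + V{\left(F \right)} \right)} - 46177} = \frac{- 110 \left(-4 - 26\right) - 44442}{\left(-219 - \left(\left(-4\right) \left(-2\right) + \frac{1}{3}\right)\right) - 46177} = \frac{\left(-110\right) \left(-30\right) - 44442}{\left(-219 - \left(8 + \frac{1}{3}\right)\right) - 46177} = \frac{3300 - 44442}{\left(-219 - \frac{25}{3}\right) - 46177} = - \frac{41142}{\left(-219 - \frac{25}{3}\right) - 46177} = - \frac{41142}{- \frac{682}{3} - 46177} = - \frac{41142}{- \frac{139213}{3}} = \left(-41142\right) \left(- \frac{3}{139213}\right) = \frac{123426}{139213}$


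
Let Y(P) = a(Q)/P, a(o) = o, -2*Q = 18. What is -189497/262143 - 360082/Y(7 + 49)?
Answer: 83904840241/37449 ≈ 2.2405e+6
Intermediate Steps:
Q = -9 (Q = -1/2*18 = -9)
Y(P) = -9/P
-189497/262143 - 360082/Y(7 + 49) = -189497/262143 - 360082/((-9/(7 + 49))) = -189497*1/262143 - 360082/((-9/56)) = -27071/37449 - 360082/((-9*1/56)) = -27071/37449 - 360082/(-9/56) = -27071/37449 - 360082*(-56/9) = -27071/37449 + 20164592/9 = 83904840241/37449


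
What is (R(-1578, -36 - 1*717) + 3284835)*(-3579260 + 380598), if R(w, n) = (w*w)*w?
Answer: 12558163615794654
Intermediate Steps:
R(w, n) = w**3 (R(w, n) = w**2*w = w**3)
(R(-1578, -36 - 1*717) + 3284835)*(-3579260 + 380598) = ((-1578)**3 + 3284835)*(-3579260 + 380598) = (-3929352552 + 3284835)*(-3198662) = -3926067717*(-3198662) = 12558163615794654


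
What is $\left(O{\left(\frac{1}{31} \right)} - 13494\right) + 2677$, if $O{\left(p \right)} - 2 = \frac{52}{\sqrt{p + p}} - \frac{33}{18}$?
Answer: $- \frac{64901}{6} + 26 \sqrt{62} \approx -10612.0$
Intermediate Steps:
$O{\left(p \right)} = \frac{1}{6} + \frac{26 \sqrt{2}}{\sqrt{p}}$ ($O{\left(p \right)} = 2 + \left(\frac{52}{\sqrt{p + p}} - \frac{33}{18}\right) = 2 + \left(\frac{52}{\sqrt{2 p}} - \frac{11}{6}\right) = 2 - \left(\frac{11}{6} - \frac{52}{\sqrt{2} \sqrt{p}}\right) = 2 - \left(\frac{11}{6} - 52 \frac{\sqrt{2}}{2 \sqrt{p}}\right) = 2 - \left(\frac{11}{6} - \frac{26 \sqrt{2}}{\sqrt{p}}\right) = \frac{1}{6} + \frac{26 \sqrt{2}}{\sqrt{p}}$)
$\left(O{\left(\frac{1}{31} \right)} - 13494\right) + 2677 = \left(\left(\frac{1}{6} + \frac{26 \sqrt{2}}{\frac{1}{31} \sqrt{31}}\right) - 13494\right) + 2677 = \left(\left(\frac{1}{6} + 26 \sqrt{2} \frac{1}{\sqrt{\frac{1}{31}}}\right) - 13494\right) + 2677 = \left(\left(\frac{1}{6} + 26 \sqrt{2} \sqrt{31}\right) - 13494\right) + 2677 = \left(\left(\frac{1}{6} + 26 \sqrt{62}\right) - 13494\right) + 2677 = \left(- \frac{80963}{6} + 26 \sqrt{62}\right) + 2677 = - \frac{64901}{6} + 26 \sqrt{62}$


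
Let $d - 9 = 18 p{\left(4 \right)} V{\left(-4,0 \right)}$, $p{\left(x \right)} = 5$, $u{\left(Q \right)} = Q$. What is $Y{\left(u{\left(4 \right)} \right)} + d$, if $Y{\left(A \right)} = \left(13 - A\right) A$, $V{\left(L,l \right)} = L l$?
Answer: $45$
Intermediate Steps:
$d = 9$ ($d = 9 + 18 \cdot 5 \left(\left(-4\right) 0\right) = 9 + 90 \cdot 0 = 9 + 0 = 9$)
$Y{\left(A \right)} = A \left(13 - A\right)$
$Y{\left(u{\left(4 \right)} \right)} + d = 4 \left(13 - 4\right) + 9 = 4 \cdot 9 + 9 = 36 + 9 = 45$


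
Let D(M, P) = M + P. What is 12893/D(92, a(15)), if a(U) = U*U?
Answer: 12893/317 ≈ 40.672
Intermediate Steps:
a(U) = U²
12893/D(92, a(15)) = 12893/(92 + 15²) = 12893/(92 + 225) = 12893/317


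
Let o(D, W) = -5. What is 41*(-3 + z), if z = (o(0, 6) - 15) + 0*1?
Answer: -943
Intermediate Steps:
z = -20 (z = (-5 - 15) + 0*1 = -20 + 0 = -20)
41*(-3 + z) = 41*(-3 - 20) = 41*(-23) = -943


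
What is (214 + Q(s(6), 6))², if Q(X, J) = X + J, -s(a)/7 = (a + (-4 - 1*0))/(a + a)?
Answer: 1723969/36 ≈ 47888.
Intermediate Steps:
s(a) = -7*(-4 + a)/(2*a) (s(a) = -7*(a + (-4 - 1*0))/(a + a) = -7*(a + (-4 + 0))/(2*a) = -7*(a - 4)*1/(2*a) = -7*(-4 + a)*1/(2*a) = -7*(-4 + a)/(2*a))
Q(X, J) = J + X
(214 + Q(s(6), 6))² = (214 + (6 + (-7/2 + 14/6)))² = (214 + (6 + (-7/2 + 14*(⅙))))² = (214 + (6 + (-7/2 + 7/3)))² = (214 + (6 - 7/6))² = (214 + 29/6)² = (1313/6)² = 1723969/36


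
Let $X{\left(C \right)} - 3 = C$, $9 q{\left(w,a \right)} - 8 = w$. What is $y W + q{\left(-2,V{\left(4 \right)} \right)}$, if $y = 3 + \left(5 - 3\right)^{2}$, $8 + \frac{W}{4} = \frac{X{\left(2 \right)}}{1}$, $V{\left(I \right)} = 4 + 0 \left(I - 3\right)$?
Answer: $- \frac{250}{3} \approx -83.333$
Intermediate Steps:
$V{\left(I \right)} = 4$ ($V{\left(I \right)} = 4 + 0 \left(-3 + I\right) = 4 + 0 = 4$)
$q{\left(w,a \right)} = \frac{8}{9} + \frac{w}{9}$
$X{\left(C \right)} = 3 + C$
$W = -12$ ($W = -32 + 4 \frac{3 + 2}{1} = -32 + 4 \cdot 5 \cdot 1 = -32 + 4 \cdot 5 = -32 + 20 = -12$)
$y = 7$ ($y = 3 + 2^{2} = 3 + 4 = 7$)
$y W + q{\left(-2,V{\left(4 \right)} \right)} = 7 \left(-12\right) + \left(\frac{8}{9} + \frac{1}{9} \left(-2\right)\right) = -84 + \left(\frac{8}{9} - \frac{2}{9}\right) = -84 + \frac{2}{3} = - \frac{250}{3}$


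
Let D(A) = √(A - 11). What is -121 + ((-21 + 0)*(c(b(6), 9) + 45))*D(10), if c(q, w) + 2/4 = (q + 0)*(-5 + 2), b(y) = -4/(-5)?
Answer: -121 - 8841*I/10 ≈ -121.0 - 884.1*I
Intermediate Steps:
b(y) = ⅘ (b(y) = -4*(-⅕) = ⅘)
c(q, w) = -½ - 3*q (c(q, w) = -½ + (q + 0)*(-5 + 2) = -½ + q*(-3) = -½ - 3*q)
D(A) = √(-11 + A)
-121 + ((-21 + 0)*(c(b(6), 9) + 45))*D(10) = -121 + ((-21 + 0)*((-½ - 3*⅘) + 45))*√(-11 + 10) = -121 + (-21*((-½ - 12/5) + 45))*√(-1) = -121 + (-21*(-29/10 + 45))*I = -121 + (-21*421/10)*I = -121 - 8841*I/10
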